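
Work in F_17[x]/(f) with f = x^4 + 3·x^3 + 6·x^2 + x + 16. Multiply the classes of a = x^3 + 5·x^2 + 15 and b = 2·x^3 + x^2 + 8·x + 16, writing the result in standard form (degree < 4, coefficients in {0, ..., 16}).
a · b ≡ 11·x^3 + 6·x^2 + 3·x + 5 (mod f(x))

Multiply as integer polynomials: a · b = 2·x^6 + 11·x^5 + 13·x^4 + 86·x^3 + 95·x^2 + 120·x + 240. Reducing coefficients mod 17: a · b ≡ 2·x^6 + 11·x^5 + 13·x^4 + x^3 + 10·x^2 + x + 2. Now divide by f(x) = x^4 + 3·x^3 + 6·x^2 + x + 16 in F_17[x], eliminating the leading term at each step:
  leading term 2·x^6: subtract (2·x^2)·f(x) = 2·x^6 + 6·x^5 + 12·x^4 + 2·x^3 + 15·x^2, leaving 5·x^5 + x^4 + 16·x^3 + 12·x^2 + x + 2 (coefficients mod 17)
  leading term 5·x^5: subtract (5·x)·f(x) = 5·x^5 + 15·x^4 + 13·x^3 + 5·x^2 + 12·x, leaving 3·x^4 + 3·x^3 + 7·x^2 + 6·x + 2 (coefficients mod 17)
  leading term 3·x^4: subtract (3)·f(x) = 3·x^4 + 9·x^3 + x^2 + 3·x + 14, leaving 11·x^3 + 6·x^2 + 3·x + 5 (coefficients mod 17)
The degree is now < 4, so this is the remainder. Hence a · b ≡ 11·x^3 + 6·x^2 + 3·x + 5 in F_17[x]/(f).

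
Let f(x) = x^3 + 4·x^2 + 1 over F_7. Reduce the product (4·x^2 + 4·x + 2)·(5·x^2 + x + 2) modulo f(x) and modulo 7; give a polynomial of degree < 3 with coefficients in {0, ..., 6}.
a · b ≡ x^2 + 4·x + 4 (mod f(x))

Multiply as integer polynomials: a · b = 20·x^4 + 24·x^3 + 22·x^2 + 10·x + 4. Reducing coefficients mod 7: a · b ≡ 6·x^4 + 3·x^3 + x^2 + 3·x + 4. Now divide by f(x) = x^3 + 4·x^2 + 1 in F_7[x], eliminating the leading term at each step:
  leading term 6·x^4: subtract (6·x)·f(x) = 6·x^4 + 3·x^3 + 6·x, leaving x^2 + 4·x + 4 (coefficients mod 7)
The degree is now < 3, so this is the remainder. Hence a · b ≡ x^2 + 4·x + 4 in F_7[x]/(f).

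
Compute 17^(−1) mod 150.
17^(−1) ≡ 53 (mod 150)

Apply the extended Euclidean algorithm to (150, 17), tracking rows (r, s, t) with s·150 + t·17 = r. Each division r_prev = q·r_cur + r_new produces the new row as (previous row) − q·(current row):
  row A: (150, 1, 0)   [1·150 + 0·17 = 150]
  row B: (17, 0, 1)   [0·150 + 1·17 = 17]
  150 = 8·17 + 14   → row C = row A − 8·row B = (14, 1, −8)   [check: 1·150 − 8·17 = 14]
  17 = 1·14 + 3   → row D = row B − 1·row C = (3, −1, 9)   [check: −1·150 + 9·17 = 3]
  14 = 4·3 + 2   → row E = row C − 4·row D = (2, 5, −44)   [check: 5·150 − 44·17 = 2]
  3 = 1·2 + 1   → row F = row D − 1·row E = (1, −6, 53)   [check: −6·150 + 53·17 = 1]
  2 = 2·1 + 0   → remainder 0, stop. gcd = 1 (last nonzero row F).
The gcd is 1, so 17 is invertible mod 150. The last nonzero row gives −6·150 + 53·17 = 1, so t = 53. So 17^(−1) ≡ 53 (mod 150). Verify: 17 · 53 = 901 ≡ 1 (mod 150). ✓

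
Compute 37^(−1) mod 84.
37^(−1) ≡ 25 (mod 84)

Apply the extended Euclidean algorithm to (84, 37), tracking rows (r, s, t) with s·84 + t·37 = r. Each division r_prev = q·r_cur + r_new produces the new row as (previous row) − q·(current row):
  row A: (84, 1, 0)   [1·84 + 0·37 = 84]
  row B: (37, 0, 1)   [0·84 + 1·37 = 37]
  84 = 2·37 + 10   → row C = row A − 2·row B = (10, 1, −2)   [check: 1·84 − 2·37 = 10]
  37 = 3·10 + 7   → row D = row B − 3·row C = (7, −3, 7)   [check: −3·84 + 7·37 = 7]
  10 = 1·7 + 3   → row E = row C − 1·row D = (3, 4, −9)   [check: 4·84 − 9·37 = 3]
  7 = 2·3 + 1   → row F = row D − 2·row E = (1, −11, 25)   [check: −11·84 + 25·37 = 1]
  3 = 3·1 + 0   → remainder 0, stop. gcd = 1 (last nonzero row F).
The gcd is 1, so 37 is invertible mod 84. The last nonzero row gives −11·84 + 25·37 = 1, so t = 25. So 37^(−1) ≡ 25 (mod 84). Verify: 37 · 25 = 925 ≡ 1 (mod 84). ✓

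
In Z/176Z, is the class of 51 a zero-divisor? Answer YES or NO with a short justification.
NO

gcd(51, 176) = 1, so 51 is a unit in Z/176Z (it has a multiplicative inverse). A unit cannot be a zero-divisor: if 51·b ≡ 0 then multiplying both sides by 51^(−1) gives b ≡ 0. So 51 is not a zero-divisor.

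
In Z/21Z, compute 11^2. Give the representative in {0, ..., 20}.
Use repeated squaring. Binary(2) = 10. Walk through the bits of the exponent 2 left-to-right: at each bit after the leading one, square the running value, then multiply by 11 if the bit is 1 (always reducing mod 21):
  bit 1 = 1 (leading): start with 11.
  bit 2 = 0: square 11^2 = 121 ≡ 16 (mod 21).
Final value: 11^2 ≡ 16 (mod 21).

Final answer: 16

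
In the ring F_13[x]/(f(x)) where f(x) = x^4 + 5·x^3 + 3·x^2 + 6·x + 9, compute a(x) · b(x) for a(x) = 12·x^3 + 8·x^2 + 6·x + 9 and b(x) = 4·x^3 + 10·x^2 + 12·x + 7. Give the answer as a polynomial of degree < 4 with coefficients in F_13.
a · b ≡ 2·x^3 + 8·x^2 + 5·x + 3 (mod f(x))

Multiply as integer polynomials: a · b = 48·x^6 + 152·x^5 + 248·x^4 + 276·x^3 + 218·x^2 + 150·x + 63. Reducing coefficients mod 13: a · b ≡ 9·x^6 + 9·x^5 + x^4 + 3·x^3 + 10·x^2 + 7·x + 11. Now divide by f(x) = x^4 + 5·x^3 + 3·x^2 + 6·x + 9 in F_13[x], eliminating the leading term at each step:
  leading term 9·x^6: subtract (9·x^2)·f(x) = 9·x^6 + 6·x^5 + x^4 + 2·x^3 + 3·x^2, leaving 3·x^5 + x^3 + 7·x^2 + 7·x + 11 (coefficients mod 13)
  leading term 3·x^5: subtract (3·x)·f(x) = 3·x^5 + 2·x^4 + 9·x^3 + 5·x^2 + x, leaving 11·x^4 + 5·x^3 + 2·x^2 + 6·x + 11 (coefficients mod 13)
  leading term 11·x^4: subtract (11)·f(x) = 11·x^4 + 3·x^3 + 7·x^2 + x + 8, leaving 2·x^3 + 8·x^2 + 5·x + 3 (coefficients mod 13)
The degree is now < 4, so this is the remainder. Hence a · b ≡ 2·x^3 + 8·x^2 + 5·x + 3 in F_13[x]/(f).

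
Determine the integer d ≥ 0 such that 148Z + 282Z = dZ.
(148, 282) = (2); d = 2

In the PID Z, (a, b) is generated by gcd(a, b). Compute gcd(282, 148) with the extended Euclidean algorithm, tracking rows (r, s, t) with s·282 + t·148 = r:
  row A: (282, 1, 0)   [1·282 + 0·148 = 282]
  row B: (148, 0, 1)   [0·282 + 1·148 = 148]
  282 = 1·148 + 134   → row C = row A − 1·row B = (134, 1, −1)   [check: 1·282 − 1·148 = 134]
  148 = 1·134 + 14   → row D = row B − 1·row C = (14, −1, 2)   [check: −1·282 + 2·148 = 14]
  134 = 9·14 + 8   → row E = row C − 9·row D = (8, 10, −19)   [check: 10·282 − 19·148 = 8]
  14 = 1·8 + 6   → row F = row D − 1·row E = (6, −11, 21)   [check: −11·282 + 21·148 = 6]
  8 = 1·6 + 2   → row G = row E − 1·row F = (2, 21, −40)   [check: 21·282 − 40·148 = 2]
  6 = 3·2 + 0   → remainder 0, stop. gcd = 2 (last nonzero row G).
So gcd(148, 282) = 2, with Bézout identity 21·282 − 40·148 = 2. Containment (⊇): the Bézout identity exhibits 2 as an element of (148, 282), giving (2) ⊆ (148, 282). Containment (⊆): since 2 | 148 and 2 | 282 (148 = 2·74, 282 = 2·141), every Z-linear combination of 148 and 282 is divisible by 2, so (148, 282) ⊆ (2). Therefore (148, 282) = (2), d = 2.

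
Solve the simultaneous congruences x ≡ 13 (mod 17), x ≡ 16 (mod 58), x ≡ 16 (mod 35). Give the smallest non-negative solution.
The moduli 17, 58, 35 are pairwise coprime, so by the CRT there is a unique solution mod 17·58·35 = 34510.
Solve by successive substitution. Start with x ≡ 13 (mod 17).
  Combine with x ≡ 16 (mod 58): write x = 13 + 17·t and require 13 + 17·t ≡ 16 (mod 58), i.e. 17·t ≡ 16 − 13 ≡ 3 (mod 58). Since 17^(−1) ≡ 41 (mod 58), t ≡ 41·3 ≡ 7 (mod 58). So x ≡ 13 + 17·7 = 132 (mod 986).
  Combine with x ≡ 16 (mod 35): write x = 132 + 986·t and require 132 + 986·t ≡ 16 (mod 35), i.e. 986·t ≡ 16 − 132 ≡ 24 (mod 35). Since 986^(−1) ≡ 6 (mod 35) (986 ≡ 6 (mod 35)), t ≡ 6·24 ≡ 4 (mod 35). So x ≡ 132 + 986·4 = 4076 (mod 34510).
Unique solution in [0, 34510): x = 4076.

Final answer: x ≡ 4076 (mod 34510); the representative in [0, 34510) is 4076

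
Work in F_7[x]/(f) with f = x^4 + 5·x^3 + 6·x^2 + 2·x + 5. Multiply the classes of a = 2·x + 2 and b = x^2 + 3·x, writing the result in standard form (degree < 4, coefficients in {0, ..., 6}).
Multiply as integer polynomials: a · b = 2·x^3 + 8·x^2 + 6·x. Reducing coefficients mod 7: a · b ≡ 2·x^3 + x^2 + 6·x. This already has degree < 4, so no reduction by f is needed. Hence a · b ≡ 2·x^3 + x^2 + 6·x in F_7[x]/(f).

Final answer: a · b ≡ 2·x^3 + x^2 + 6·x (mod f(x))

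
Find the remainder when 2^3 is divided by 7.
1

Use repeated squaring. Binary(3) = 11. Walk through the bits of the exponent 3 left-to-right: at each bit after the leading one, square the running value, then multiply by 2 if the bit is 1 (always reducing mod 7):
  bit 1 = 1 (leading): start with 2.
  bit 2 = 1: square 2^2 = 4; bit is 1, so multiply 4·2 = 8 ≡ 1 (mod 7).
Final value: 2^3 ≡ 1 (mod 7).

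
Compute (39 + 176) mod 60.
35

Reduce the summands first: 176 ≡ 56 (mod 60), so 39 + 176 ≡ 39 + 56 (mod 60). 39 + 56 = 95; 95 = 1·60 + 35, so (39 + 176) mod 60 = 35.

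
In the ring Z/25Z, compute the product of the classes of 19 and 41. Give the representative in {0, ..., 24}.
4

Reduce the factors first: 41 ≡ 16 (mod 25), so 19 · 41 ≡ 19 · 16 (mod 25). 19 · 16 = 304. Dividing by 25: 304 = 12·25 + 4. So (19 · 41) mod 25 = 4.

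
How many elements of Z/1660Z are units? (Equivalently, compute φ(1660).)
Z/1660Z has φ(1660) = 656 units

An element a ∈ Z/1660Z is a unit iff gcd(a, 1660) = 1, so the number of units is φ(1660). φ is multiplicative, with φ(p^e) = p^e − p^(e−1). Factorise 1660 = 2^2 · 5 · 83. Then
  φ(1660) = (2^2 − 2^1) · (5 − 1) · (83 − 1) = 2 · 4 · 82 = 656.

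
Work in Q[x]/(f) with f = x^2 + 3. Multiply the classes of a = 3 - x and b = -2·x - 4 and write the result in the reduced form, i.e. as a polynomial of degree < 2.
First multiply in Q[x] without reducing: a · b = 2·x^2 - 2·x - 12. Now divide by f(x) = x^2 + 3, eliminating the leading term at each step:
  leading term 2·x^2: subtract (2)·f(x) = 2·x^2 + 6, leaving -2·x - 18
The degree is now < 2, so this is the remainder. Hence a · b ≡ -2·x - 18 in Q[x]/(f).

Final answer: a · b ≡ -2·x - 18 (mod f(x))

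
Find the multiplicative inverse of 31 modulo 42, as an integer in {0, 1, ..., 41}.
Apply the extended Euclidean algorithm to (42, 31), tracking rows (r, s, t) with s·42 + t·31 = r. Each division r_prev = q·r_cur + r_new produces the new row as (previous row) − q·(current row):
  row A: (42, 1, 0)   [1·42 + 0·31 = 42]
  row B: (31, 0, 1)   [0·42 + 1·31 = 31]
  42 = 1·31 + 11   → row C = row A − 1·row B = (11, 1, −1)   [check: 1·42 − 1·31 = 11]
  31 = 2·11 + 9   → row D = row B − 2·row C = (9, −2, 3)   [check: −2·42 + 3·31 = 9]
  11 = 1·9 + 2   → row E = row C − 1·row D = (2, 3, −4)   [check: 3·42 − 4·31 = 2]
  9 = 4·2 + 1   → row F = row D − 4·row E = (1, −14, 19)   [check: −14·42 + 19·31 = 1]
  2 = 2·1 + 0   → remainder 0, stop. gcd = 1 (last nonzero row F).
The gcd is 1, so 31 is invertible mod 42. The last nonzero row gives −14·42 + 19·31 = 1, so t = 19. So 31^(−1) ≡ 19 (mod 42). Verify: 31 · 19 = 589 ≡ 1 (mod 42). ✓

Final answer: 31^(−1) ≡ 19 (mod 42)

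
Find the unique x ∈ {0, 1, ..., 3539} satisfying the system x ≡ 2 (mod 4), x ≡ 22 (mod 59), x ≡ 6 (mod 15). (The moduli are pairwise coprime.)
x ≡ 966 (mod 3540); the representative in [0, 3540) is 966

The moduli 4, 59, 15 are pairwise coprime, so by the CRT there is a unique solution mod 4·59·15 = 3540.
Solve by successive substitution. Start with x ≡ 2 (mod 4).
  Combine with x ≡ 22 (mod 59): write x = 2 + 4·t and require 2 + 4·t ≡ 22 (mod 59), i.e. 4·t ≡ 22 − 2 ≡ 20 (mod 59). Since 4^(−1) ≡ 15 (mod 59), t ≡ 15·20 ≡ 5 (mod 59). So x ≡ 2 + 4·5 = 22 (mod 236).
  Combine with x ≡ 6 (mod 15): write x = 22 + 236·t and require 22 + 236·t ≡ 6 (mod 15), i.e. 236·t ≡ 6 − 22 ≡ 14 (mod 15). Since 236^(−1) ≡ 11 (mod 15) (236 ≡ 11 (mod 15)), t ≡ 11·14 ≡ 4 (mod 15). So x ≡ 22 + 236·4 = 966 (mod 3540).
Unique solution in [0, 3540): x = 966.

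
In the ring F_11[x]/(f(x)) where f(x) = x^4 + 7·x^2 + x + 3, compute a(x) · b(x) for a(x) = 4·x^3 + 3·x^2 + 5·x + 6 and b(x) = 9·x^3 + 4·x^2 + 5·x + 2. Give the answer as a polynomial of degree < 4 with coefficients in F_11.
Multiply as integer polynomials: a · b = 36·x^6 + 43·x^5 + 77·x^4 + 97·x^3 + 55·x^2 + 40·x + 12. Reducing coefficients mod 11: a · b ≡ 3·x^6 + 10·x^5 + 9·x^3 + 7·x + 1. Now divide by f(x) = x^4 + 7·x^2 + x + 3 in F_11[x], eliminating the leading term at each step:
  leading term 3·x^6: subtract (3·x^2)·f(x) = 3·x^6 + 10·x^4 + 3·x^3 + 9·x^2, leaving 10·x^5 + x^4 + 6·x^3 + 2·x^2 + 7·x + 1 (coefficients mod 11)
  leading term 10·x^5: subtract (10·x)·f(x) = 10·x^5 + 4·x^3 + 10·x^2 + 8·x, leaving x^4 + 2·x^3 + 3·x^2 + 10·x + 1 (coefficients mod 11)
  leading term x^4: subtract (1)·f(x) = x^4 + 7·x^2 + x + 3, leaving 2·x^3 + 7·x^2 + 9·x + 9 (coefficients mod 11)
The degree is now < 4, so this is the remainder. Hence a · b ≡ 2·x^3 + 7·x^2 + 9·x + 9 in F_11[x]/(f).

Final answer: a · b ≡ 2·x^3 + 7·x^2 + 9·x + 9 (mod f(x))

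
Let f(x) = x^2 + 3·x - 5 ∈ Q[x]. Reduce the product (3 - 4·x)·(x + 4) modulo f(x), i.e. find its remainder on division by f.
a · b ≡ -x - 8 (mod f(x))

First multiply in Q[x] without reducing: a · b = -4·x^2 - 13·x + 12. Now divide by f(x) = x^2 + 3·x - 5, eliminating the leading term at each step:
  leading term -4·x^2: subtract (-4)·f(x) = -4·x^2 - 12·x + 20, leaving -x - 8
The degree is now < 2, so this is the remainder. Hence a · b ≡ -x - 8 in Q[x]/(f).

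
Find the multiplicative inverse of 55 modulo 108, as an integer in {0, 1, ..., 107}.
Apply the extended Euclidean algorithm to (108, 55), tracking rows (r, s, t) with s·108 + t·55 = r. Each division r_prev = q·r_cur + r_new produces the new row as (previous row) − q·(current row):
  row A: (108, 1, 0)   [1·108 + 0·55 = 108]
  row B: (55, 0, 1)   [0·108 + 1·55 = 55]
  108 = 1·55 + 53   → row C = row A − 1·row B = (53, 1, −1)   [check: 1·108 − 1·55 = 53]
  55 = 1·53 + 2   → row D = row B − 1·row C = (2, −1, 2)   [check: −1·108 + 2·55 = 2]
  53 = 26·2 + 1   → row E = row C − 26·row D = (1, 27, −53)   [check: 27·108 − 53·55 = 1]
  2 = 2·1 + 0   → remainder 0, stop. gcd = 1 (last nonzero row E).
The gcd is 1, so 55 is invertible mod 108. The last nonzero row gives 27·108 − 53·55 = 1, so t = −53. So 55^(−1) ≡ −53 ≡ 55 (mod 108). Verify: 55 · 55 = 3025 ≡ 1 (mod 108). ✓

Final answer: 55^(−1) ≡ 55 (mod 108)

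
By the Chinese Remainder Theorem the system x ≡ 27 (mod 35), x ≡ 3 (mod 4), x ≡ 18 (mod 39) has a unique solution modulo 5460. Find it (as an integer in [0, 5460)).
x ≡ 447 (mod 5460); the representative in [0, 5460) is 447

The moduli 35, 4, 39 are pairwise coprime, so by the CRT there is a unique solution mod 35·4·39 = 5460.
Solve by successive substitution. Start with x ≡ 27 (mod 35).
  Combine with x ≡ 3 (mod 4): write x = 27 + 35·t and require 27 + 35·t ≡ 3 (mod 4), i.e. 35·t ≡ 3 − 27 ≡ 0 (mod 4). Since 35^(−1) ≡ 3 (mod 4) (35 ≡ 3 (mod 4)), t ≡ 3·0 ≡ 0 (mod 4). So x ≡ 27 + 35·0 = 27 (mod 140).
  Combine with x ≡ 18 (mod 39): write x = 27 + 140·t and require 27 + 140·t ≡ 18 (mod 39), i.e. 140·t ≡ 18 − 27 ≡ 30 (mod 39). Since 140^(−1) ≡ 17 (mod 39) (140 ≡ 23 (mod 39)), t ≡ 17·30 ≡ 3 (mod 39). So x ≡ 27 + 140·3 = 447 (mod 5460).
Unique solution in [0, 5460): x = 447.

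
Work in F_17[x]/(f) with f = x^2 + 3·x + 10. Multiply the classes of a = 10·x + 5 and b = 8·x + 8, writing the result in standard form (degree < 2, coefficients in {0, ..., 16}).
Multiply as integer polynomials: a · b = 80·x^2 + 120·x + 40. Reducing coefficients mod 17: a · b ≡ 12·x^2 + x + 6. Now divide by f(x) = x^2 + 3·x + 10 in F_17[x], eliminating the leading term at each step:
  leading term 12·x^2: subtract (12)·f(x) = 12·x^2 + 2·x + 1, leaving 16·x + 5 (coefficients mod 17)
The degree is now < 2, so this is the remainder. Hence a · b ≡ 16·x + 5 in F_17[x]/(f).

Final answer: a · b ≡ 16·x + 5 (mod f(x))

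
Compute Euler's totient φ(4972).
φ(4972) = 2240

φ is multiplicative, with φ(p^e) = p^e − p^(e−1). Factorise 4972 = 2^2 · 11 · 113. Then
  φ(4972) = (2^2 − 2^1) · (11 − 1) · (113 − 1) = 2 · 10 · 112 = 2240.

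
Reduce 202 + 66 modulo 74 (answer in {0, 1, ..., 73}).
46

Reduce the summands first: 202 ≡ 54 (mod 74), so 202 + 66 ≡ 54 + 66 (mod 74). 54 + 66 = 120; 120 = 1·74 + 46, so (202 + 66) mod 74 = 46.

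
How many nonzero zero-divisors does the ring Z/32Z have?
In Z/32Z each nonzero element is either a unit (gcd with 32 is 1) or a zero-divisor (gcd > 1). The number of units is φ(32): factorise 32 = 2^5, so φ(32) = (2^5 − 2^4) = 16 = 16. The nonzero elements number 32 − 1 = 31. Hence the nonzero zero-divisors number 31 − 16 = 15.

Final answer: Z/32Z has 15 nonzero zero-divisors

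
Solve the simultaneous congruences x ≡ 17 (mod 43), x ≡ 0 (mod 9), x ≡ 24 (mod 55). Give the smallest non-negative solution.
x ≡ 189 (mod 21285); the representative in [0, 21285) is 189

The moduli 43, 9, 55 are pairwise coprime, so by the CRT there is a unique solution mod 43·9·55 = 21285.
Solve by successive substitution. Start with x ≡ 17 (mod 43).
  Combine with x ≡ 0 (mod 9): write x = 17 + 43·t and require 17 + 43·t ≡ 0 (mod 9), i.e. 43·t ≡ 0 − 17 ≡ 1 (mod 9). Since 43^(−1) ≡ 4 (mod 9) (43 ≡ 7 (mod 9)), t ≡ 4·1 ≡ 4 (mod 9). So x ≡ 17 + 43·4 = 189 (mod 387).
  Combine with x ≡ 24 (mod 55): write x = 189 + 387·t and require 189 + 387·t ≡ 24 (mod 55), i.e. 387·t ≡ 24 − 189 ≡ 0 (mod 55). Since 387^(−1) ≡ 28 (mod 55) (387 ≡ 2 (mod 55)), t ≡ 28·0 ≡ 0 (mod 55). So x ≡ 189 + 387·0 = 189 (mod 21285).
Unique solution in [0, 21285): x = 189.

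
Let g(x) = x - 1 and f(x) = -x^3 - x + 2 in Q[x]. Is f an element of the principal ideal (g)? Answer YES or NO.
In Q[x] the ideal (g) consists of all multiples of g, so f ∈ (g) iff g | f, i.e. iff the remainder of f on division by g is 0. Divide f by g (g is monic, so eliminate the leading term of the running remainder at each step):
  leading term -x^3: subtract (-x^2)·g(x) = -x^3 + x^2, leaving -x^2 - x + 2
  leading term -x^2: subtract (-x)·g(x) = -x^2 + x, leaving 2 - 2·x
  leading term -2·x: subtract (-2)·g(x) = 2 - 2·x, leaving 0
The remainder is 0, so f(x) = g(x) · h(x) with h(x) = -x^2 - x - 2. Hence g | f, i.e. f ∈ (g).

Final answer: YES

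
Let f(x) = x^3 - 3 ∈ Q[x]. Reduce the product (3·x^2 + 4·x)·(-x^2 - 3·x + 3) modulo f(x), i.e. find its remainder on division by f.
a · b ≡ -3·x^2 + 3·x - 39 (mod f(x))

First multiply in Q[x] without reducing: a · b = -3·x^4 - 13·x^3 - 3·x^2 + 12·x. Now divide by f(x) = x^3 - 3, eliminating the leading term at each step:
  leading term -3·x^4: subtract (-3·x)·f(x) = -3·x^4 + 9·x, leaving -13·x^3 - 3·x^2 + 3·x
  leading term -13·x^3: subtract (-13)·f(x) = 39 - 13·x^3, leaving -3·x^2 + 3·x - 39
The degree is now < 3, so this is the remainder. Hence a · b ≡ -3·x^2 + 3·x - 39 in Q[x]/(f).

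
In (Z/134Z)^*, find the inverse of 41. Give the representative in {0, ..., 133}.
41^(−1) ≡ 85 (mod 134)

Apply the extended Euclidean algorithm to (134, 41), tracking rows (r, s, t) with s·134 + t·41 = r. Each division r_prev = q·r_cur + r_new produces the new row as (previous row) − q·(current row):
  row A: (134, 1, 0)   [1·134 + 0·41 = 134]
  row B: (41, 0, 1)   [0·134 + 1·41 = 41]
  134 = 3·41 + 11   → row C = row A − 3·row B = (11, 1, −3)   [check: 1·134 − 3·41 = 11]
  41 = 3·11 + 8   → row D = row B − 3·row C = (8, −3, 10)   [check: −3·134 + 10·41 = 8]
  11 = 1·8 + 3   → row E = row C − 1·row D = (3, 4, −13)   [check: 4·134 − 13·41 = 3]
  8 = 2·3 + 2   → row F = row D − 2·row E = (2, −11, 36)   [check: −11·134 + 36·41 = 2]
  3 = 1·2 + 1   → row G = row E − 1·row F = (1, 15, −49)   [check: 15·134 − 49·41 = 1]
  2 = 2·1 + 0   → remainder 0, stop. gcd = 1 (last nonzero row G).
The gcd is 1, so 41 is invertible mod 134. The last nonzero row gives 15·134 − 49·41 = 1, so t = −49. So 41^(−1) ≡ −49 ≡ 85 (mod 134). Verify: 41 · 85 = 3485 ≡ 1 (mod 134). ✓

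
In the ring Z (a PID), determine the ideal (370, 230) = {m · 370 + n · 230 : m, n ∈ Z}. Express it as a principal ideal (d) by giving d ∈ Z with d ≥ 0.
(370, 230) = (10); d = 10

In the PID Z, (a, b) is generated by gcd(a, b). Compute gcd(370, 230) with the extended Euclidean algorithm, tracking rows (r, s, t) with s·370 + t·230 = r:
  row A: (370, 1, 0)   [1·370 + 0·230 = 370]
  row B: (230, 0, 1)   [0·370 + 1·230 = 230]
  370 = 1·230 + 140   → row C = row A − 1·row B = (140, 1, −1)   [check: 1·370 − 1·230 = 140]
  230 = 1·140 + 90   → row D = row B − 1·row C = (90, −1, 2)   [check: −1·370 + 2·230 = 90]
  140 = 1·90 + 50   → row E = row C − 1·row D = (50, 2, −3)   [check: 2·370 − 3·230 = 50]
  90 = 1·50 + 40   → row F = row D − 1·row E = (40, −3, 5)   [check: −3·370 + 5·230 = 40]
  50 = 1·40 + 10   → row G = row E − 1·row F = (10, 5, −8)   [check: 5·370 − 8·230 = 10]
  40 = 4·10 + 0   → remainder 0, stop. gcd = 10 (last nonzero row G).
So gcd(370, 230) = 10, with Bézout identity 5·370 − 8·230 = 10. Containment (⊇): the Bézout identity exhibits 10 as an element of (370, 230), giving (10) ⊆ (370, 230). Containment (⊆): since 10 | 370 and 10 | 230 (370 = 10·37, 230 = 10·23), every Z-linear combination of 370 and 230 is divisible by 10, so (370, 230) ⊆ (10). Therefore (370, 230) = (10), d = 10.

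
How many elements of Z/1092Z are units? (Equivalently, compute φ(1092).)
Z/1092Z has φ(1092) = 288 units

An element a ∈ Z/1092Z is a unit iff gcd(a, 1092) = 1, so the number of units is φ(1092). φ is multiplicative, with φ(p^e) = p^e − p^(e−1). Factorise 1092 = 2^2 · 3 · 7 · 13. Then
  φ(1092) = (2^2 − 2^1) · (3 − 1) · (7 − 1) · (13 − 1) = 2 · 2 · 6 · 12 = 288.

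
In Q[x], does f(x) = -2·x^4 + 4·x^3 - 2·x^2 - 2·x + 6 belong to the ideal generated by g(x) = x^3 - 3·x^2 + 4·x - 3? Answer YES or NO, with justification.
YES

In Q[x] the ideal (g) consists of all multiples of g, so f ∈ (g) iff g | f, i.e. iff the remainder of f on division by g is 0. Divide f by g (g is monic, so eliminate the leading term of the running remainder at each step):
  leading term -2·x^4: subtract (-2·x)·g(x) = -2·x^4 + 6·x^3 - 8·x^2 + 6·x, leaving -2·x^3 + 6·x^2 - 8·x + 6
  leading term -2·x^3: subtract (-2)·g(x) = -2·x^3 + 6·x^2 - 8·x + 6, leaving 0
The remainder is 0, so f(x) = g(x) · h(x) with h(x) = -2·x - 2. Hence g | f, i.e. f ∈ (g).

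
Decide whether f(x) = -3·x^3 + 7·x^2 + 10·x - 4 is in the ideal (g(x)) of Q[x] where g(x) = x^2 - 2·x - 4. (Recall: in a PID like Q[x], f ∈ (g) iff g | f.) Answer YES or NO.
YES

In Q[x] the ideal (g) consists of all multiples of g, so f ∈ (g) iff g | f, i.e. iff the remainder of f on division by g is 0. Divide f by g (g is monic, so eliminate the leading term of the running remainder at each step):
  leading term -3·x^3: subtract (-3·x)·g(x) = -3·x^3 + 6·x^2 + 12·x, leaving x^2 - 2·x - 4
  leading term x^2: subtract (1)·g(x) = x^2 - 2·x - 4, leaving 0
The remainder is 0, so f(x) = g(x) · h(x) with h(x) = 1 - 3·x. Hence g | f, i.e. f ∈ (g).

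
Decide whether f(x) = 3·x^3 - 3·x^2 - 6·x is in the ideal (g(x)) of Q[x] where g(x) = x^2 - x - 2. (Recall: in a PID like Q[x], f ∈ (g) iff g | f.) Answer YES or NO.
YES

In Q[x] the ideal (g) consists of all multiples of g, so f ∈ (g) iff g | f, i.e. iff the remainder of f on division by g is 0. Divide f by g (g is monic, so eliminate the leading term of the running remainder at each step):
  leading term 3·x^3: subtract (3·x)·g(x) = 3·x^3 - 3·x^2 - 6·x, leaving 0
The remainder is 0, so f(x) = g(x) · h(x) with h(x) = 3·x. Hence g | f, i.e. f ∈ (g).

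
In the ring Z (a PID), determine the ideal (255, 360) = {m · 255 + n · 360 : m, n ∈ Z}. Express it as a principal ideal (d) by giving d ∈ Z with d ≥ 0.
In the PID Z, (a, b) is generated by gcd(a, b). Compute gcd(360, 255) with the extended Euclidean algorithm, tracking rows (r, s, t) with s·360 + t·255 = r:
  row A: (360, 1, 0)   [1·360 + 0·255 = 360]
  row B: (255, 0, 1)   [0·360 + 1·255 = 255]
  360 = 1·255 + 105   → row C = row A − 1·row B = (105, 1, −1)   [check: 1·360 − 1·255 = 105]
  255 = 2·105 + 45   → row D = row B − 2·row C = (45, −2, 3)   [check: −2·360 + 3·255 = 45]
  105 = 2·45 + 15   → row E = row C − 2·row D = (15, 5, −7)   [check: 5·360 − 7·255 = 15]
  45 = 3·15 + 0   → remainder 0, stop. gcd = 15 (last nonzero row E).
So gcd(255, 360) = 15, with Bézout identity 5·360 − 7·255 = 15. Containment (⊇): the Bézout identity exhibits 15 as an element of (255, 360), giving (15) ⊆ (255, 360). Containment (⊆): since 15 | 255 and 15 | 360 (255 = 15·17, 360 = 15·24), every Z-linear combination of 255 and 360 is divisible by 15, so (255, 360) ⊆ (15). Therefore (255, 360) = (15), d = 15.

Final answer: (255, 360) = (15); d = 15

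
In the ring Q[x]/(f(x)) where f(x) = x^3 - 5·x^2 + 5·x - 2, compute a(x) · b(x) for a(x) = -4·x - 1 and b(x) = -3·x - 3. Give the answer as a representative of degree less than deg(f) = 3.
a · b ≡ 12·x^2 + 15·x + 3 (mod f(x))

First multiply in Q[x] without reducing: a · b = 12·x^2 + 15·x + 3. This already has degree < 3, so no reduction is needed. Hence a · b ≡ 12·x^2 + 15·x + 3 in Q[x]/(f).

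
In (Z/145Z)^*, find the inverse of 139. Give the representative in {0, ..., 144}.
Apply the extended Euclidean algorithm to (145, 139), tracking rows (r, s, t) with s·145 + t·139 = r. Each division r_prev = q·r_cur + r_new produces the new row as (previous row) − q·(current row):
  row A: (145, 1, 0)   [1·145 + 0·139 = 145]
  row B: (139, 0, 1)   [0·145 + 1·139 = 139]
  145 = 1·139 + 6   → row C = row A − 1·row B = (6, 1, −1)   [check: 1·145 − 1·139 = 6]
  139 = 23·6 + 1   → row D = row B − 23·row C = (1, −23, 24)   [check: −23·145 + 24·139 = 1]
  6 = 6·1 + 0   → remainder 0, stop. gcd = 1 (last nonzero row D).
The gcd is 1, so 139 is invertible mod 145. The last nonzero row gives −23·145 + 24·139 = 1, so t = 24. So 139^(−1) ≡ 24 (mod 145). Verify: 139 · 24 = 3336 ≡ 1 (mod 145). ✓

Final answer: 139^(−1) ≡ 24 (mod 145)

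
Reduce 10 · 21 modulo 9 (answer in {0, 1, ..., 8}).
Reduce the factors first: 10 ≡ 1, 21 ≡ 3 (mod 9), so 10 · 21 ≡ 1 · 3 (mod 9). 1 · 3 = 3. Dividing by 9: 3 = 0·9 + 3. So (10 · 21) mod 9 = 3.

Final answer: 3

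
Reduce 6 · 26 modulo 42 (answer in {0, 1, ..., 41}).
30

Both factors are already reduced mod 42. 6 · 26 = 156. Dividing by 42: 156 = 3·42 + 30. So (6 · 26) mod 42 = 30.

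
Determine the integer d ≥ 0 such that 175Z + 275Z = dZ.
(175, 275) = (25); d = 25

In the PID Z, (a, b) is generated by gcd(a, b). Compute gcd(275, 175) with the extended Euclidean algorithm, tracking rows (r, s, t) with s·275 + t·175 = r:
  row A: (275, 1, 0)   [1·275 + 0·175 = 275]
  row B: (175, 0, 1)   [0·275 + 1·175 = 175]
  275 = 1·175 + 100   → row C = row A − 1·row B = (100, 1, −1)   [check: 1·275 − 1·175 = 100]
  175 = 1·100 + 75   → row D = row B − 1·row C = (75, −1, 2)   [check: −1·275 + 2·175 = 75]
  100 = 1·75 + 25   → row E = row C − 1·row D = (25, 2, −3)   [check: 2·275 − 3·175 = 25]
  75 = 3·25 + 0   → remainder 0, stop. gcd = 25 (last nonzero row E).
So gcd(175, 275) = 25, with Bézout identity 2·275 − 3·175 = 25. Containment (⊇): the Bézout identity exhibits 25 as an element of (175, 275), giving (25) ⊆ (175, 275). Containment (⊆): since 25 | 175 and 25 | 275 (175 = 25·7, 275 = 25·11), every Z-linear combination of 175 and 275 is divisible by 25, so (175, 275) ⊆ (25). Therefore (175, 275) = (25), d = 25.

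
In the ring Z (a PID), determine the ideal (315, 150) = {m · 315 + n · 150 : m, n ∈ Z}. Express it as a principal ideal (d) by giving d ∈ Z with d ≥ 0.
In the PID Z, (a, b) is generated by gcd(a, b). Compute gcd(315, 150) with the extended Euclidean algorithm, tracking rows (r, s, t) with s·315 + t·150 = r:
  row A: (315, 1, 0)   [1·315 + 0·150 = 315]
  row B: (150, 0, 1)   [0·315 + 1·150 = 150]
  315 = 2·150 + 15   → row C = row A − 2·row B = (15, 1, −2)   [check: 1·315 − 2·150 = 15]
  150 = 10·15 + 0   → remainder 0, stop. gcd = 15 (last nonzero row C).
So gcd(315, 150) = 15, with Bézout identity 1·315 − 2·150 = 15. Containment (⊇): the Bézout identity exhibits 15 as an element of (315, 150), giving (15) ⊆ (315, 150). Containment (⊆): since 15 | 315 and 15 | 150 (315 = 15·21, 150 = 15·10), every Z-linear combination of 315 and 150 is divisible by 15, so (315, 150) ⊆ (15). Therefore (315, 150) = (15), d = 15.

Final answer: (315, 150) = (15); d = 15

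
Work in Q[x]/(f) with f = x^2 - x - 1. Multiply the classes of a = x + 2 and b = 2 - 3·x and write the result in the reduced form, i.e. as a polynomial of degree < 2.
a · b ≡ 1 - 7·x (mod f(x))

First multiply in Q[x] without reducing: a · b = -3·x^2 - 4·x + 4. Now divide by f(x) = x^2 - x - 1, eliminating the leading term at each step:
  leading term -3·x^2: subtract (-3)·f(x) = -3·x^2 + 3·x + 3, leaving 1 - 7·x
The degree is now < 2, so this is the remainder. Hence a · b ≡ 1 - 7·x in Q[x]/(f).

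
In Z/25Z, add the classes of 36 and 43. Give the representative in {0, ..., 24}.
4

Reduce the summands first: 36 ≡ 11, 43 ≡ 18 (mod 25), so 36 + 43 ≡ 11 + 18 (mod 25). 11 + 18 = 29; 29 = 1·25 + 4, so (36 + 43) mod 25 = 4.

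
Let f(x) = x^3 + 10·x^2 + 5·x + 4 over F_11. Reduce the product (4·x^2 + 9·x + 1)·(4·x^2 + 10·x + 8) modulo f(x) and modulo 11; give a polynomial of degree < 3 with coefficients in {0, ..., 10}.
a · b ≡ 6·x^2 + 9·x + 3 (mod f(x))

Multiply as integer polynomials: a · b = 16·x^4 + 76·x^3 + 126·x^2 + 82·x + 8. Reducing coefficients mod 11: a · b ≡ 5·x^4 + 10·x^3 + 5·x^2 + 5·x + 8. Now divide by f(x) = x^3 + 10·x^2 + 5·x + 4 in F_11[x], eliminating the leading term at each step:
  leading term 5·x^4: subtract (5·x)·f(x) = 5·x^4 + 6·x^3 + 3·x^2 + 9·x, leaving 4·x^3 + 2·x^2 + 7·x + 8 (coefficients mod 11)
  leading term 4·x^3: subtract (4)·f(x) = 4·x^3 + 7·x^2 + 9·x + 5, leaving 6·x^2 + 9·x + 3 (coefficients mod 11)
The degree is now < 3, so this is the remainder. Hence a · b ≡ 6·x^2 + 9·x + 3 in F_11[x]/(f).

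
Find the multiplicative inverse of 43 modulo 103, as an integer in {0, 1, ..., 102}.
Apply the extended Euclidean algorithm to (103, 43), tracking rows (r, s, t) with s·103 + t·43 = r. Each division r_prev = q·r_cur + r_new produces the new row as (previous row) − q·(current row):
  row A: (103, 1, 0)   [1·103 + 0·43 = 103]
  row B: (43, 0, 1)   [0·103 + 1·43 = 43]
  103 = 2·43 + 17   → row C = row A − 2·row B = (17, 1, −2)   [check: 1·103 − 2·43 = 17]
  43 = 2·17 + 9   → row D = row B − 2·row C = (9, −2, 5)   [check: −2·103 + 5·43 = 9]
  17 = 1·9 + 8   → row E = row C − 1·row D = (8, 3, −7)   [check: 3·103 − 7·43 = 8]
  9 = 1·8 + 1   → row F = row D − 1·row E = (1, −5, 12)   [check: −5·103 + 12·43 = 1]
  8 = 8·1 + 0   → remainder 0, stop. gcd = 1 (last nonzero row F).
The gcd is 1, so 43 is invertible mod 103. The last nonzero row gives −5·103 + 12·43 = 1, so t = 12. So 43^(−1) ≡ 12 (mod 103). Verify: 43 · 12 = 516 ≡ 1 (mod 103). ✓

Final answer: 43^(−1) ≡ 12 (mod 103)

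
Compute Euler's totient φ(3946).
φ is multiplicative, with φ(p^e) = p^e − p^(e−1). Factorise 3946 = 2 · 1973. Then
  φ(3946) = (2 − 1) · (1973 − 1) = 1 · 1972 = 1972.

Final answer: φ(3946) = 1972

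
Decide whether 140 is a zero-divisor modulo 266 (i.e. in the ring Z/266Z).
YES

gcd(140, 266) = 14 > 1, so 140 is not a unit in Z/266Z. In Z/nZ every nonzero non-unit is a zero-divisor: explicitly, take b = 266/gcd = 19 ≠ 0 (mod 266); then 140·19 = 2660 = 10·266, i.e. 140·19 ≡ 0 (mod 266). So 140 is a zero-divisor.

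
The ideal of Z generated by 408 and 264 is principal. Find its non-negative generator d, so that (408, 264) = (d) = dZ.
(408, 264) = (24); d = 24

In the PID Z, (a, b) is generated by gcd(a, b). Compute gcd(408, 264) with the extended Euclidean algorithm, tracking rows (r, s, t) with s·408 + t·264 = r:
  row A: (408, 1, 0)   [1·408 + 0·264 = 408]
  row B: (264, 0, 1)   [0·408 + 1·264 = 264]
  408 = 1·264 + 144   → row C = row A − 1·row B = (144, 1, −1)   [check: 1·408 − 1·264 = 144]
  264 = 1·144 + 120   → row D = row B − 1·row C = (120, −1, 2)   [check: −1·408 + 2·264 = 120]
  144 = 1·120 + 24   → row E = row C − 1·row D = (24, 2, −3)   [check: 2·408 − 3·264 = 24]
  120 = 5·24 + 0   → remainder 0, stop. gcd = 24 (last nonzero row E).
So gcd(408, 264) = 24, with Bézout identity 2·408 − 3·264 = 24. Containment (⊇): the Bézout identity exhibits 24 as an element of (408, 264), giving (24) ⊆ (408, 264). Containment (⊆): since 24 | 408 and 24 | 264 (408 = 24·17, 264 = 24·11), every Z-linear combination of 408 and 264 is divisible by 24, so (408, 264) ⊆ (24). Therefore (408, 264) = (24), d = 24.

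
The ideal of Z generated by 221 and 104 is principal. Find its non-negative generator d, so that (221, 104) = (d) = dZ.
(221, 104) = (13); d = 13

In the PID Z, (a, b) is generated by gcd(a, b). Compute gcd(221, 104) with the extended Euclidean algorithm, tracking rows (r, s, t) with s·221 + t·104 = r:
  row A: (221, 1, 0)   [1·221 + 0·104 = 221]
  row B: (104, 0, 1)   [0·221 + 1·104 = 104]
  221 = 2·104 + 13   → row C = row A − 2·row B = (13, 1, −2)   [check: 1·221 − 2·104 = 13]
  104 = 8·13 + 0   → remainder 0, stop. gcd = 13 (last nonzero row C).
So gcd(221, 104) = 13, with Bézout identity 1·221 − 2·104 = 13. Containment (⊇): the Bézout identity exhibits 13 as an element of (221, 104), giving (13) ⊆ (221, 104). Containment (⊆): since 13 | 221 and 13 | 104 (221 = 13·17, 104 = 13·8), every Z-linear combination of 221 and 104 is divisible by 13, so (221, 104) ⊆ (13). Therefore (221, 104) = (13), d = 13.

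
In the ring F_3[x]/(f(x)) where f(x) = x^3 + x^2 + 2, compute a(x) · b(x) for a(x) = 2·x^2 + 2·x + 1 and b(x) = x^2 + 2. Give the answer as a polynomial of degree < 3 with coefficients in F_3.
a · b ≡ 2·x^2 + 2 (mod f(x))

Multiply as integer polynomials: a · b = 2·x^4 + 2·x^3 + 5·x^2 + 4·x + 2. Reducing coefficients mod 3: a · b ≡ 2·x^4 + 2·x^3 + 2·x^2 + x + 2. Now divide by f(x) = x^3 + x^2 + 2 in F_3[x], eliminating the leading term at each step:
  leading term 2·x^4: subtract (2·x)·f(x) = 2·x^4 + 2·x^3 + x, leaving 2·x^2 + 2 (coefficients mod 3)
The degree is now < 3, so this is the remainder. Hence a · b ≡ 2·x^2 + 2 in F_3[x]/(f).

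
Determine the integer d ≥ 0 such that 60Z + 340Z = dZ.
In the PID Z, (a, b) is generated by gcd(a, b). Compute gcd(340, 60) with the extended Euclidean algorithm, tracking rows (r, s, t) with s·340 + t·60 = r:
  row A: (340, 1, 0)   [1·340 + 0·60 = 340]
  row B: (60, 0, 1)   [0·340 + 1·60 = 60]
  340 = 5·60 + 40   → row C = row A − 5·row B = (40, 1, −5)   [check: 1·340 − 5·60 = 40]
  60 = 1·40 + 20   → row D = row B − 1·row C = (20, −1, 6)   [check: −1·340 + 6·60 = 20]
  40 = 2·20 + 0   → remainder 0, stop. gcd = 20 (last nonzero row D).
So gcd(60, 340) = 20, with Bézout identity −1·340 + 6·60 = 20. Containment (⊇): the Bézout identity exhibits 20 as an element of (60, 340), giving (20) ⊆ (60, 340). Containment (⊆): since 20 | 60 and 20 | 340 (60 = 20·3, 340 = 20·17), every Z-linear combination of 60 and 340 is divisible by 20, so (60, 340) ⊆ (20). Therefore (60, 340) = (20), d = 20.

Final answer: (60, 340) = (20); d = 20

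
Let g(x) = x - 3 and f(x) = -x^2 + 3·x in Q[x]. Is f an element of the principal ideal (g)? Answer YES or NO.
YES

In Q[x] the ideal (g) consists of all multiples of g, so f ∈ (g) iff g | f, i.e. iff the remainder of f on division by g is 0. Divide f by g (g is monic, so eliminate the leading term of the running remainder at each step):
  leading term -x^2: subtract (-x)·g(x) = -x^2 + 3·x, leaving 0
The remainder is 0, so f(x) = g(x) · h(x) with h(x) = -x. Hence g | f, i.e. f ∈ (g).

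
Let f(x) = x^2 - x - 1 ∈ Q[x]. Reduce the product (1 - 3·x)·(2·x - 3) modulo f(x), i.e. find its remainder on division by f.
First multiply in Q[x] without reducing: a · b = -6·x^2 + 11·x - 3. Now divide by f(x) = x^2 - x - 1, eliminating the leading term at each step:
  leading term -6·x^2: subtract (-6)·f(x) = -6·x^2 + 6·x + 6, leaving 5·x - 9
The degree is now < 2, so this is the remainder. Hence a · b ≡ 5·x - 9 in Q[x]/(f).

Final answer: a · b ≡ 5·x - 9 (mod f(x))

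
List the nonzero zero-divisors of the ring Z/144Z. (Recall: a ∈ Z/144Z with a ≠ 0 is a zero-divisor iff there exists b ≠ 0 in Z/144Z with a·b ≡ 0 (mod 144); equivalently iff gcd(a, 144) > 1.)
An element a ∈ Z/144Z (with a ≠ 0) is a zero-divisor iff gcd(a, 144) > 1 (because a is a unit precisely when gcd(a, n) = 1, and in Z/nZ every nonzero, non-unit element is a zero-divisor). Scan a = 1, ..., 143 and keep those with gcd(a, 144) > 1:
  gcd(2, 144) = 2, gcd(3, 144) = 3, gcd(4, 144) = 4, gcd(6, 144) = 6, gcd(8, 144) = 8, gcd(9, 144) = 9, gcd(10, 144) = 2, gcd(12, 144) = 12, gcd(14, 144) = 2, gcd(15, 144) = 3, gcd(16, 144) = 16, gcd(18, 144) = 18, gcd(20, 144) = 4, gcd(21, 144) = 3, gcd(22, 144) = 2, gcd(24, 144) = 24, gcd(26, 144) = 2, gcd(27, 144) = 9, gcd(28, 144) = 4, gcd(30, 144) = 6, gcd(32, 144) = 16, gcd(33, 144) = 3, gcd(34, 144) = 2, gcd(36, 144) = 36, gcd(38, 144) = 2, gcd(39, 144) = 3, gcd(40, 144) = 8, gcd(42, 144) = 6, gcd(44, 144) = 4, gcd(45, 144) = 9, gcd(46, 144) = 2, gcd(48, 144) = 48, gcd(50, 144) = 2, gcd(51, 144) = 3, gcd(52, 144) = 4, gcd(54, 144) = 18, gcd(56, 144) = 8, gcd(57, 144) = 3, gcd(58, 144) = 2, gcd(60, 144) = 12, gcd(62, 144) = 2, gcd(63, 144) = 9, gcd(64, 144) = 16, gcd(66, 144) = 6, gcd(68, 144) = 4, gcd(69, 144) = 3, gcd(70, 144) = 2, gcd(72, 144) = 72, gcd(74, 144) = 2, gcd(75, 144) = 3, gcd(76, 144) = 4, gcd(78, 144) = 6, gcd(80, 144) = 16, gcd(81, 144) = 9, gcd(82, 144) = 2, gcd(84, 144) = 12, gcd(86, 144) = 2, gcd(87, 144) = 3, gcd(88, 144) = 8, gcd(90, 144) = 18, gcd(92, 144) = 4, gcd(93, 144) = 3, gcd(94, 144) = 2, gcd(96, 144) = 48, gcd(98, 144) = 2, gcd(99, 144) = 9, gcd(100, 144) = 4, gcd(102, 144) = 6, gcd(104, 144) = 8, gcd(105, 144) = 3, gcd(106, 144) = 2, gcd(108, 144) = 36, gcd(110, 144) = 2, gcd(111, 144) = 3, gcd(112, 144) = 16, gcd(114, 144) = 6, gcd(116, 144) = 4, gcd(117, 144) = 9, gcd(118, 144) = 2, gcd(120, 144) = 24, gcd(122, 144) = 2, gcd(123, 144) = 3, gcd(124, 144) = 4, gcd(126, 144) = 18, gcd(128, 144) = 16, gcd(129, 144) = 3, gcd(130, 144) = 2, gcd(132, 144) = 12, gcd(134, 144) = 2, gcd(135, 144) = 9, gcd(136, 144) = 8, gcd(138, 144) = 6, gcd(140, 144) = 4, gcd(141, 144) = 3, gcd(142, 144) = 2.
All other a ∈ {1, ..., 143} have gcd(a, 144) = 1 and are units. So the nonzero zero-divisors are exactly the 95 values of a appearing in this scan.

Final answer: nonzero zero-divisors of Z/144Z = {2, 3, 4, 6, 8, 9, 10, 12, 14, 15, 16, 18, 20, 21, 22, 24, 26, 27, 28, 30, 32, 33, 34, 36, 38, 39, 40, 42, 44, 45, 46, 48, 50, 51, 52, 54, 56, 57, 58, 60, 62, 63, 64, 66, 68, 69, 70, 72, 74, 75, 76, 78, 80, 81, 82, 84, 86, 87, 88, 90, 92, 93, 94, 96, 98, 99, 100, 102, 104, 105, 106, 108, 110, 111, 112, 114, 116, 117, 118, 120, 122, 123, 124, 126, 128, 129, 130, 132, 134, 135, 136, 138, 140, 141, 142}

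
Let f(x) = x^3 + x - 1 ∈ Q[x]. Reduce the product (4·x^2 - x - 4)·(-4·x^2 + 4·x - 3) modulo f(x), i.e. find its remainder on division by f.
First multiply in Q[x] without reducing: a · b = -16·x^4 + 20·x^3 - 13·x + 12. Now divide by f(x) = x^3 + x - 1, eliminating the leading term at each step:
  leading term -16·x^4: subtract (-16·x)·f(x) = -16·x^4 - 16·x^2 + 16·x, leaving 20·x^3 + 16·x^2 - 29·x + 12
  leading term 20·x^3: subtract (20)·f(x) = 20·x^3 + 20·x - 20, leaving 16·x^2 - 49·x + 32
The degree is now < 3, so this is the remainder. Hence a · b ≡ 16·x^2 - 49·x + 32 in Q[x]/(f).

Final answer: a · b ≡ 16·x^2 - 49·x + 32 (mod f(x))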